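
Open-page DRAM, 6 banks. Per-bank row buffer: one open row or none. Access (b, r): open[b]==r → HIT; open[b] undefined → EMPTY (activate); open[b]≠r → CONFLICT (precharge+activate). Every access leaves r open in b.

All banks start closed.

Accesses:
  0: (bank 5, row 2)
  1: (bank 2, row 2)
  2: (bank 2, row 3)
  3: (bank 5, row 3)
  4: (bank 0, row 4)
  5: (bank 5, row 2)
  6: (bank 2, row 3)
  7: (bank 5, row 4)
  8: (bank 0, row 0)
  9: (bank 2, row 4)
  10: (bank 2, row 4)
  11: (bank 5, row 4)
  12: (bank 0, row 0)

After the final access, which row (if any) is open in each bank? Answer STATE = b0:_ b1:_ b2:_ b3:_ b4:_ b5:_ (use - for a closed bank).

STATE = b0:0 b1:- b2:4 b3:- b4:- b5:4

  [0] b5 r2: no row ⇒ E
  [1] b2 r2: no row ⇒ E
  [2] b2 r3: had r2 ⇒ C
  [3] b5 r3: had r2 ⇒ C
  [4] b0 r4: no row ⇒ E
  [5] b5 r2: had r3 ⇒ C
  [6] b2 r3: had r3 ⇒ H
  [7] b5 r4: had r2 ⇒ C
  [8] b0 r0: had r4 ⇒ C
  [9] b2 r4: had r3 ⇒ C
  [10] b2 r4: had r4 ⇒ H
  [11] b5 r4: had r4 ⇒ H
  [12] b0 r0: had r0 ⇒ H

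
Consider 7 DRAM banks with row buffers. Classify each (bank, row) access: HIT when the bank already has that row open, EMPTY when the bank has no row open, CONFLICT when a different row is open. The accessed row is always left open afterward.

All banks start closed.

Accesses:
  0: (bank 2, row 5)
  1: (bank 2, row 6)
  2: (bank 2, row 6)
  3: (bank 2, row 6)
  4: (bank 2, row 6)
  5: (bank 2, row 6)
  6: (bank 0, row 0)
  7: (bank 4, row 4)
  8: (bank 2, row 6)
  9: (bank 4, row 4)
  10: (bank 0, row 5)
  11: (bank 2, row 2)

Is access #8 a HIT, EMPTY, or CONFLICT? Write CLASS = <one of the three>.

0: bank 2 row 5 — prev None → EMPTY
1: bank 2 row 6 — prev 5 → CONFLICT
2: bank 2 row 6 — prev 6 → HIT
3: bank 2 row 6 — prev 6 → HIT
4: bank 2 row 6 — prev 6 → HIT
5: bank 2 row 6 — prev 6 → HIT
6: bank 0 row 0 — prev None → EMPTY
7: bank 4 row 4 — prev None → EMPTY
8: bank 2 row 6 — prev 6 → HIT
9: bank 4 row 4 — prev 4 → HIT
10: bank 0 row 5 — prev 0 → CONFLICT
11: bank 2 row 2 — prev 6 → CONFLICT

CLASS = HIT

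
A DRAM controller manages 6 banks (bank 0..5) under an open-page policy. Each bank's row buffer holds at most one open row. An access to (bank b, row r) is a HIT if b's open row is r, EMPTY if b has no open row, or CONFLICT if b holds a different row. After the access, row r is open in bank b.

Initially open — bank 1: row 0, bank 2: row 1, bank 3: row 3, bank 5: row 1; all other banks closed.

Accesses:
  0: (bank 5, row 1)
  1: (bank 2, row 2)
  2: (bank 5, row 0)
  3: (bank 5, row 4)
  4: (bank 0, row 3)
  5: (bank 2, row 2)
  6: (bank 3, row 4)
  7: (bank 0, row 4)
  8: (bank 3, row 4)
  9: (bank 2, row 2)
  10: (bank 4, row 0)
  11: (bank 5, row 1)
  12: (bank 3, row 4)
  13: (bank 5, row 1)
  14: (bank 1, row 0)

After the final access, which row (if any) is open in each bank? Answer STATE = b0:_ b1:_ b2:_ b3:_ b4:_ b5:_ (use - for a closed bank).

STATE = b0:4 b1:0 b2:2 b3:4 b4:0 b5:1

step 0: bank5 1->1 [HIT]
step 1: bank2 1->2 [CONFLICT]
step 2: bank5 1->0 [CONFLICT]
step 3: bank5 0->4 [CONFLICT]
step 4: bank0 None->3 [EMPTY]
step 5: bank2 2->2 [HIT]
step 6: bank3 3->4 [CONFLICT]
step 7: bank0 3->4 [CONFLICT]
step 8: bank3 4->4 [HIT]
step 9: bank2 2->2 [HIT]
step 10: bank4 None->0 [EMPTY]
step 11: bank5 4->1 [CONFLICT]
step 12: bank3 4->4 [HIT]
step 13: bank5 1->1 [HIT]
step 14: bank1 0->0 [HIT]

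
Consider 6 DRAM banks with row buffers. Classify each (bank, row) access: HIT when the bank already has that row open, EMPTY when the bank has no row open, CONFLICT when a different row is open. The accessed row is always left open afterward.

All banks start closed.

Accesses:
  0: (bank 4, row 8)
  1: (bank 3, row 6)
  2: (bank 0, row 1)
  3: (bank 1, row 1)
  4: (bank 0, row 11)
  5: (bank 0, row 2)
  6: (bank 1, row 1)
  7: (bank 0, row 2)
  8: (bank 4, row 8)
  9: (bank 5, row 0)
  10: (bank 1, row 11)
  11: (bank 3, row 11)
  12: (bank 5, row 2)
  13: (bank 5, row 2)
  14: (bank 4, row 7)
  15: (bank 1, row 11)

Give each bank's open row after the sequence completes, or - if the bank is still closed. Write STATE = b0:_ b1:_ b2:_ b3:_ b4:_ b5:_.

#0 (4,8) E
#1 (3,6) E
#2 (0,1) E
#3 (1,1) E
#4 (0,11) C  (was 1)
#5 (0,2) C  (was 11)
#6 (1,1) H  (was 1)
#7 (0,2) H  (was 2)
#8 (4,8) H  (was 8)
#9 (5,0) E
#10 (1,11) C  (was 1)
#11 (3,11) C  (was 6)
#12 (5,2) C  (was 0)
#13 (5,2) H  (was 2)
#14 (4,7) C  (was 8)
#15 (1,11) H  (was 11)

STATE = b0:2 b1:11 b2:- b3:11 b4:7 b5:2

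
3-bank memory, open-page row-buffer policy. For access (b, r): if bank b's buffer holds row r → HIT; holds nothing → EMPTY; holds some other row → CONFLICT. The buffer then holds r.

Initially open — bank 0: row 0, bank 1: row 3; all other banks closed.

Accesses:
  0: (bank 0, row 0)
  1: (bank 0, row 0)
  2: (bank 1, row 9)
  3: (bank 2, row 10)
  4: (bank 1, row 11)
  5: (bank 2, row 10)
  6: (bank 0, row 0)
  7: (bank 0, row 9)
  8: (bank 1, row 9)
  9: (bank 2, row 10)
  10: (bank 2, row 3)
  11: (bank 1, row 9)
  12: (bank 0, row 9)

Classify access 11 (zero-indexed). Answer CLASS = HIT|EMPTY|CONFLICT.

CLASS = HIT

  [0] b0 r0: had r0 ⇒ H
  [1] b0 r0: had r0 ⇒ H
  [2] b1 r9: had r3 ⇒ C
  [3] b2 r10: no row ⇒ E
  [4] b1 r11: had r9 ⇒ C
  [5] b2 r10: had r10 ⇒ H
  [6] b0 r0: had r0 ⇒ H
  [7] b0 r9: had r0 ⇒ C
  [8] b1 r9: had r11 ⇒ C
  [9] b2 r10: had r10 ⇒ H
  [10] b2 r3: had r10 ⇒ C
  [11] b1 r9: had r9 ⇒ H
  [12] b0 r9: had r9 ⇒ H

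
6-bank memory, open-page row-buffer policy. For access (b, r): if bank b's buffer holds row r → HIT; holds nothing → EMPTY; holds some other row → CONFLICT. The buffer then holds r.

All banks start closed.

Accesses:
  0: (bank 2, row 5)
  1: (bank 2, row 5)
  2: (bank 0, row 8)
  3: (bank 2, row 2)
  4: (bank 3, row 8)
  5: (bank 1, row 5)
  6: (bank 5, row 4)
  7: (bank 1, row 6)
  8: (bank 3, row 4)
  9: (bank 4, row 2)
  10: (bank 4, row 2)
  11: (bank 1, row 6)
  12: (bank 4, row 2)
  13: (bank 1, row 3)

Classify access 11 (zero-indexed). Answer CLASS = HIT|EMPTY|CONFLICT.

CLASS = HIT

#0 (2,5) E
#1 (2,5) H  (was 5)
#2 (0,8) E
#3 (2,2) C  (was 5)
#4 (3,8) E
#5 (1,5) E
#6 (5,4) E
#7 (1,6) C  (was 5)
#8 (3,4) C  (was 8)
#9 (4,2) E
#10 (4,2) H  (was 2)
#11 (1,6) H  (was 6)
#12 (4,2) H  (was 2)
#13 (1,3) C  (was 6)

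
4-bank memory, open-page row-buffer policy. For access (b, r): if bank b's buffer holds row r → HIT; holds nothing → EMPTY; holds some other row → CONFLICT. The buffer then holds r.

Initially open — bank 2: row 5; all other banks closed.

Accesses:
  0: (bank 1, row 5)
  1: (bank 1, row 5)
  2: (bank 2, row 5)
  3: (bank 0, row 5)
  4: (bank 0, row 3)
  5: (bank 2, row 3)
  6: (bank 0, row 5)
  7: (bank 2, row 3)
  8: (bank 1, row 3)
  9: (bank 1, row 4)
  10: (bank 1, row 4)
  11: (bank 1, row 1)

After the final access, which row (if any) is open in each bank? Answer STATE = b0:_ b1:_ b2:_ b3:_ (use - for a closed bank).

STATE = b0:5 b1:1 b2:3 b3:-

#0 (1,5) E
#1 (1,5) H  (was 5)
#2 (2,5) H  (was 5)
#3 (0,5) E
#4 (0,3) C  (was 5)
#5 (2,3) C  (was 5)
#6 (0,5) C  (was 3)
#7 (2,3) H  (was 3)
#8 (1,3) C  (was 5)
#9 (1,4) C  (was 3)
#10 (1,4) H  (was 4)
#11 (1,1) C  (was 4)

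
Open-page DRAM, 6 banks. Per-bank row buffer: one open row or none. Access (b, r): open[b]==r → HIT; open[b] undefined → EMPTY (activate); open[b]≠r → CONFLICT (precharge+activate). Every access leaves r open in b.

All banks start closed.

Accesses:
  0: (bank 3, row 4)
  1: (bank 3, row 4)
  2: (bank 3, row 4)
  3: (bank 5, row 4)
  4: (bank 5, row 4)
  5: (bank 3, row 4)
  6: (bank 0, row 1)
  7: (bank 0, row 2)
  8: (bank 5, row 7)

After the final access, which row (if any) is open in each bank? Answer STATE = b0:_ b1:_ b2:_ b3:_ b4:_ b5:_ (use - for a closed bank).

STATE = b0:2 b1:- b2:- b3:4 b4:- b5:7

0: bank 3 row 4 — prev None → EMPTY
1: bank 3 row 4 — prev 4 → HIT
2: bank 3 row 4 — prev 4 → HIT
3: bank 5 row 4 — prev None → EMPTY
4: bank 5 row 4 — prev 4 → HIT
5: bank 3 row 4 — prev 4 → HIT
6: bank 0 row 1 — prev None → EMPTY
7: bank 0 row 2 — prev 1 → CONFLICT
8: bank 5 row 7 — prev 4 → CONFLICT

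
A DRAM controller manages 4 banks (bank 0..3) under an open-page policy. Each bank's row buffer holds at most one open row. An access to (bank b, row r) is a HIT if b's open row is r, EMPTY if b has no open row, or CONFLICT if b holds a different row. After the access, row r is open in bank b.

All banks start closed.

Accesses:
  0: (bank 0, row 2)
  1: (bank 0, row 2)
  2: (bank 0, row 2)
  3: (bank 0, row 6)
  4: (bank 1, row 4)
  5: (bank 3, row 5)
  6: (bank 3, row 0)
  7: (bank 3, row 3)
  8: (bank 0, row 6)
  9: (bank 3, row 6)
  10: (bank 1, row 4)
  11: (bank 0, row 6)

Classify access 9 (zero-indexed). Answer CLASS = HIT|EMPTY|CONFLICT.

CLASS = CONFLICT

  [0] b0 r2: no row ⇒ E
  [1] b0 r2: had r2 ⇒ H
  [2] b0 r2: had r2 ⇒ H
  [3] b0 r6: had r2 ⇒ C
  [4] b1 r4: no row ⇒ E
  [5] b3 r5: no row ⇒ E
  [6] b3 r0: had r5 ⇒ C
  [7] b3 r3: had r0 ⇒ C
  [8] b0 r6: had r6 ⇒ H
  [9] b3 r6: had r3 ⇒ C
  [10] b1 r4: had r4 ⇒ H
  [11] b0 r6: had r6 ⇒ H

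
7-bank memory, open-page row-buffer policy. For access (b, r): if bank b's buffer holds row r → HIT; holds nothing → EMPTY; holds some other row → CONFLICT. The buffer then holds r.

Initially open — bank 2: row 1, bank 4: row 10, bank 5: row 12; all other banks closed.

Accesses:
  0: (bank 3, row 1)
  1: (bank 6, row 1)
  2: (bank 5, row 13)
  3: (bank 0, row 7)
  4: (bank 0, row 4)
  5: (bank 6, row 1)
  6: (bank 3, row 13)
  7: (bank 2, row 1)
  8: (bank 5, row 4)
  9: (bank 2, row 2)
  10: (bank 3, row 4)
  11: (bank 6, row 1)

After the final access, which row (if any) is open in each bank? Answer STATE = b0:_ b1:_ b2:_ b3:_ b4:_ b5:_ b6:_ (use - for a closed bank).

#0 (3,1) E
#1 (6,1) E
#2 (5,13) C  (was 12)
#3 (0,7) E
#4 (0,4) C  (was 7)
#5 (6,1) H  (was 1)
#6 (3,13) C  (was 1)
#7 (2,1) H  (was 1)
#8 (5,4) C  (was 13)
#9 (2,2) C  (was 1)
#10 (3,4) C  (was 13)
#11 (6,1) H  (was 1)

STATE = b0:4 b1:- b2:2 b3:4 b4:10 b5:4 b6:1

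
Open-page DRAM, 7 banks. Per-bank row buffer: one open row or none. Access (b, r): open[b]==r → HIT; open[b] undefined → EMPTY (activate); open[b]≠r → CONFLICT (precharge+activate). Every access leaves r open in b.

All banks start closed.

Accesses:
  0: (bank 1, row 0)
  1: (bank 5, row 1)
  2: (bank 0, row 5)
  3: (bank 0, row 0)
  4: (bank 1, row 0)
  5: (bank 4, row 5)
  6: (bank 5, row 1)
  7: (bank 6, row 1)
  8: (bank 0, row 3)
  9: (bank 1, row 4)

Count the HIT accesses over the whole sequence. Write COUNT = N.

COUNT = 2

0: bank 1 row 0 — prev None → EMPTY
1: bank 5 row 1 — prev None → EMPTY
2: bank 0 row 5 — prev None → EMPTY
3: bank 0 row 0 — prev 5 → CONFLICT
4: bank 1 row 0 — prev 0 → HIT
5: bank 4 row 5 — prev None → EMPTY
6: bank 5 row 1 — prev 1 → HIT
7: bank 6 row 1 — prev None → EMPTY
8: bank 0 row 3 — prev 0 → CONFLICT
9: bank 1 row 4 — prev 0 → CONFLICT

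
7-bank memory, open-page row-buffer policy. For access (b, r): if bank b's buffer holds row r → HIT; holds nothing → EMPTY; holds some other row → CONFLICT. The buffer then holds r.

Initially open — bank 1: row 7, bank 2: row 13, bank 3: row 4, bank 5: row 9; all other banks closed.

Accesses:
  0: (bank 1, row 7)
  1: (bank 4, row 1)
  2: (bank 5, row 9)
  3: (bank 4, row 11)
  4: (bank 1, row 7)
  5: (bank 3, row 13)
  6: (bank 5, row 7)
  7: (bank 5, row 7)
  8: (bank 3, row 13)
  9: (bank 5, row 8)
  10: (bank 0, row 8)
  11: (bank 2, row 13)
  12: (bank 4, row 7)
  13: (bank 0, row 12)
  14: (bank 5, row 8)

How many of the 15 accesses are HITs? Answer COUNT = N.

  [0] b1 r7: had r7 ⇒ H
  [1] b4 r1: no row ⇒ E
  [2] b5 r9: had r9 ⇒ H
  [3] b4 r11: had r1 ⇒ C
  [4] b1 r7: had r7 ⇒ H
  [5] b3 r13: had r4 ⇒ C
  [6] b5 r7: had r9 ⇒ C
  [7] b5 r7: had r7 ⇒ H
  [8] b3 r13: had r13 ⇒ H
  [9] b5 r8: had r7 ⇒ C
  [10] b0 r8: no row ⇒ E
  [11] b2 r13: had r13 ⇒ H
  [12] b4 r7: had r11 ⇒ C
  [13] b0 r12: had r8 ⇒ C
  [14] b5 r8: had r8 ⇒ H

COUNT = 7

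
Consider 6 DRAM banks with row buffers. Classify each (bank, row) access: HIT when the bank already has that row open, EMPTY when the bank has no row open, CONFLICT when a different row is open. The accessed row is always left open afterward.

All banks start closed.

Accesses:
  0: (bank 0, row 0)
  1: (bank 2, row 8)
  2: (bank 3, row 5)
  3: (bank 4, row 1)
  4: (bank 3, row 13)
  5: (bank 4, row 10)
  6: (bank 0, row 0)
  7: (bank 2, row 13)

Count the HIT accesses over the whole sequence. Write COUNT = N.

step 0: bank0 None->0 [EMPTY]
step 1: bank2 None->8 [EMPTY]
step 2: bank3 None->5 [EMPTY]
step 3: bank4 None->1 [EMPTY]
step 4: bank3 5->13 [CONFLICT]
step 5: bank4 1->10 [CONFLICT]
step 6: bank0 0->0 [HIT]
step 7: bank2 8->13 [CONFLICT]

COUNT = 1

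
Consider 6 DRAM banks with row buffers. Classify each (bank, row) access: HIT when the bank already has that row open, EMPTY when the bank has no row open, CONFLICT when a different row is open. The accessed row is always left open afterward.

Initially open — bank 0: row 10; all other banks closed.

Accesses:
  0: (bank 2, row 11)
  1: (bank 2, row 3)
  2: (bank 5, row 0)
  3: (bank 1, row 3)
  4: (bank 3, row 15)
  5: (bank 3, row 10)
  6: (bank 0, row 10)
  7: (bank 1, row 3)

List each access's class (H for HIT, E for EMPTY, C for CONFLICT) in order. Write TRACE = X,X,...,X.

TRACE = E,C,E,E,E,C,H,H

step 0: bank2 None->11 [EMPTY]
step 1: bank2 11->3 [CONFLICT]
step 2: bank5 None->0 [EMPTY]
step 3: bank1 None->3 [EMPTY]
step 4: bank3 None->15 [EMPTY]
step 5: bank3 15->10 [CONFLICT]
step 6: bank0 10->10 [HIT]
step 7: bank1 3->3 [HIT]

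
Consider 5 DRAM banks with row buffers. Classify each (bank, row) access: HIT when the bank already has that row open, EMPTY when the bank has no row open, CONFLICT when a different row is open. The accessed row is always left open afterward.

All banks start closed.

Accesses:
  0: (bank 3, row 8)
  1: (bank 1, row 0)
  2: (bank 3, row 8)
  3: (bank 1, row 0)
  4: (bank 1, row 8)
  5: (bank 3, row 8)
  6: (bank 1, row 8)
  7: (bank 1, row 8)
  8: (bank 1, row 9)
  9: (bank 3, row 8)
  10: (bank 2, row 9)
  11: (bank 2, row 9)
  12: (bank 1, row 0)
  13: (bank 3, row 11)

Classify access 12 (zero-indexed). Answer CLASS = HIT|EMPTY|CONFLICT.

CLASS = CONFLICT

  [0] b3 r8: no row ⇒ E
  [1] b1 r0: no row ⇒ E
  [2] b3 r8: had r8 ⇒ H
  [3] b1 r0: had r0 ⇒ H
  [4] b1 r8: had r0 ⇒ C
  [5] b3 r8: had r8 ⇒ H
  [6] b1 r8: had r8 ⇒ H
  [7] b1 r8: had r8 ⇒ H
  [8] b1 r9: had r8 ⇒ C
  [9] b3 r8: had r8 ⇒ H
  [10] b2 r9: no row ⇒ E
  [11] b2 r9: had r9 ⇒ H
  [12] b1 r0: had r9 ⇒ C
  [13] b3 r11: had r8 ⇒ C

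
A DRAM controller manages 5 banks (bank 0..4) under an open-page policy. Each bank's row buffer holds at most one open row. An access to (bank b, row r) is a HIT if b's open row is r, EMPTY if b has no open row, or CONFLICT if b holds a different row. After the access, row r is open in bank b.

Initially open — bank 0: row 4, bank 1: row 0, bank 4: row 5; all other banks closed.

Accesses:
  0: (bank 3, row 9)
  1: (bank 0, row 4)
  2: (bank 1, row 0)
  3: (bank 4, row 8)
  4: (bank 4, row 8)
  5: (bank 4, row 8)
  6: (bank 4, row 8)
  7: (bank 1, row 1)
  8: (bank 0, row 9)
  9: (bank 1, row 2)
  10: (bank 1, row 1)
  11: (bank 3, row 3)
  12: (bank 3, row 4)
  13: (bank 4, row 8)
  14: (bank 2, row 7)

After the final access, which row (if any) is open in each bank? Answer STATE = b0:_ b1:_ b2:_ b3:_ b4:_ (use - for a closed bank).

STATE = b0:9 b1:1 b2:7 b3:4 b4:8

  [0] b3 r9: no row ⇒ E
  [1] b0 r4: had r4 ⇒ H
  [2] b1 r0: had r0 ⇒ H
  [3] b4 r8: had r5 ⇒ C
  [4] b4 r8: had r8 ⇒ H
  [5] b4 r8: had r8 ⇒ H
  [6] b4 r8: had r8 ⇒ H
  [7] b1 r1: had r0 ⇒ C
  [8] b0 r9: had r4 ⇒ C
  [9] b1 r2: had r1 ⇒ C
  [10] b1 r1: had r2 ⇒ C
  [11] b3 r3: had r9 ⇒ C
  [12] b3 r4: had r3 ⇒ C
  [13] b4 r8: had r8 ⇒ H
  [14] b2 r7: no row ⇒ E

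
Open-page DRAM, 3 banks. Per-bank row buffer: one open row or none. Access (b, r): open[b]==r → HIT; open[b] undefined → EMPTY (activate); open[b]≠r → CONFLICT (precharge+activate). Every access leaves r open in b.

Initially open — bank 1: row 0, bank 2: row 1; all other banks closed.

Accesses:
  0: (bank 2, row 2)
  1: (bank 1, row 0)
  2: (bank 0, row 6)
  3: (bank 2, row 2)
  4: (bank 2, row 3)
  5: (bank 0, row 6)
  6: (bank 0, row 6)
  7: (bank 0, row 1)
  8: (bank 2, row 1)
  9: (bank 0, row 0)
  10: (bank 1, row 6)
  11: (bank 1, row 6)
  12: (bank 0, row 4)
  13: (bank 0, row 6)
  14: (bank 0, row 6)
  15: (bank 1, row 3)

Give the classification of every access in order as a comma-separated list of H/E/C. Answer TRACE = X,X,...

step 0: bank2 1->2 [CONFLICT]
step 1: bank1 0->0 [HIT]
step 2: bank0 None->6 [EMPTY]
step 3: bank2 2->2 [HIT]
step 4: bank2 2->3 [CONFLICT]
step 5: bank0 6->6 [HIT]
step 6: bank0 6->6 [HIT]
step 7: bank0 6->1 [CONFLICT]
step 8: bank2 3->1 [CONFLICT]
step 9: bank0 1->0 [CONFLICT]
step 10: bank1 0->6 [CONFLICT]
step 11: bank1 6->6 [HIT]
step 12: bank0 0->4 [CONFLICT]
step 13: bank0 4->6 [CONFLICT]
step 14: bank0 6->6 [HIT]
step 15: bank1 6->3 [CONFLICT]

TRACE = C,H,E,H,C,H,H,C,C,C,C,H,C,C,H,C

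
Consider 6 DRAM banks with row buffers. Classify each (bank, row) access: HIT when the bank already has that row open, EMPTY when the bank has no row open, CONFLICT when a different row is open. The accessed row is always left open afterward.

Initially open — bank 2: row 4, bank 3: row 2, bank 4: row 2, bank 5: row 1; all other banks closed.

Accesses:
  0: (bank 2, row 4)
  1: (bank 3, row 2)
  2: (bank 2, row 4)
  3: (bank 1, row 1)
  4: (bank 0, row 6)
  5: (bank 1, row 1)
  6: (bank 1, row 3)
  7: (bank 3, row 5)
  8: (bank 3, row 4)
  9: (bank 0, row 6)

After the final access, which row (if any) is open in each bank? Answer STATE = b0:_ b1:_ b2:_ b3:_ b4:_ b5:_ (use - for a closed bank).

0: bank 2 row 4 — prev 4 → HIT
1: bank 3 row 2 — prev 2 → HIT
2: bank 2 row 4 — prev 4 → HIT
3: bank 1 row 1 — prev None → EMPTY
4: bank 0 row 6 — prev None → EMPTY
5: bank 1 row 1 — prev 1 → HIT
6: bank 1 row 3 — prev 1 → CONFLICT
7: bank 3 row 5 — prev 2 → CONFLICT
8: bank 3 row 4 — prev 5 → CONFLICT
9: bank 0 row 6 — prev 6 → HIT

STATE = b0:6 b1:3 b2:4 b3:4 b4:2 b5:1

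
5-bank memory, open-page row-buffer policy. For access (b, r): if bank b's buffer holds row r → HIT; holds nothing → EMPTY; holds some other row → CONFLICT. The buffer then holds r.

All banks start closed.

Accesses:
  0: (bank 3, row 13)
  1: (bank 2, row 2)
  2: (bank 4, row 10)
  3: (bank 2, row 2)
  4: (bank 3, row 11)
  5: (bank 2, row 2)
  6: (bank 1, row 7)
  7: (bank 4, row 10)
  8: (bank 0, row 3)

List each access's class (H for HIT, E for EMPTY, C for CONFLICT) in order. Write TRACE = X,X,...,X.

TRACE = E,E,E,H,C,H,E,H,E

  [0] b3 r13: no row ⇒ E
  [1] b2 r2: no row ⇒ E
  [2] b4 r10: no row ⇒ E
  [3] b2 r2: had r2 ⇒ H
  [4] b3 r11: had r13 ⇒ C
  [5] b2 r2: had r2 ⇒ H
  [6] b1 r7: no row ⇒ E
  [7] b4 r10: had r10 ⇒ H
  [8] b0 r3: no row ⇒ E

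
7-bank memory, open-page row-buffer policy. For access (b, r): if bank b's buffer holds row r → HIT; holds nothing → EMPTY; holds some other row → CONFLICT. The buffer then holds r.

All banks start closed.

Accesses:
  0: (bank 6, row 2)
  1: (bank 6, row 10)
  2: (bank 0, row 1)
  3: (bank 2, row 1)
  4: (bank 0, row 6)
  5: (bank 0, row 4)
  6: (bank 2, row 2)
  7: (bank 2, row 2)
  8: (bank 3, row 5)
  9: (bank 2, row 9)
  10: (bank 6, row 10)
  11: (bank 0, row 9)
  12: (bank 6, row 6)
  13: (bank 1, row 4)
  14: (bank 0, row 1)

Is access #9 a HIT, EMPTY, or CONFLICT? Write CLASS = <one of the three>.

CLASS = CONFLICT

#0 (6,2) E
#1 (6,10) C  (was 2)
#2 (0,1) E
#3 (2,1) E
#4 (0,6) C  (was 1)
#5 (0,4) C  (was 6)
#6 (2,2) C  (was 1)
#7 (2,2) H  (was 2)
#8 (3,5) E
#9 (2,9) C  (was 2)
#10 (6,10) H  (was 10)
#11 (0,9) C  (was 4)
#12 (6,6) C  (was 10)
#13 (1,4) E
#14 (0,1) C  (was 9)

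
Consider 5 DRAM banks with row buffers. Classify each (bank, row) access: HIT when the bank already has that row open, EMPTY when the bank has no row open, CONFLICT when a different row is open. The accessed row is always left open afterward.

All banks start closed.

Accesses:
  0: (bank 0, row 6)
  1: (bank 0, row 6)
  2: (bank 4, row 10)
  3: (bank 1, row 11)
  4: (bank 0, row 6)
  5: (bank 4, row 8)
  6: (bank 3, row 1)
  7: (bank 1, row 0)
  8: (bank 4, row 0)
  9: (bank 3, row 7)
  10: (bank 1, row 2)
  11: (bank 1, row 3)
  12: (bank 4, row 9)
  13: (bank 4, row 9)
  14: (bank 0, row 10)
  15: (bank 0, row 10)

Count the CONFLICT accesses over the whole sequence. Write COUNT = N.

COUNT = 8

  [0] b0 r6: no row ⇒ E
  [1] b0 r6: had r6 ⇒ H
  [2] b4 r10: no row ⇒ E
  [3] b1 r11: no row ⇒ E
  [4] b0 r6: had r6 ⇒ H
  [5] b4 r8: had r10 ⇒ C
  [6] b3 r1: no row ⇒ E
  [7] b1 r0: had r11 ⇒ C
  [8] b4 r0: had r8 ⇒ C
  [9] b3 r7: had r1 ⇒ C
  [10] b1 r2: had r0 ⇒ C
  [11] b1 r3: had r2 ⇒ C
  [12] b4 r9: had r0 ⇒ C
  [13] b4 r9: had r9 ⇒ H
  [14] b0 r10: had r6 ⇒ C
  [15] b0 r10: had r10 ⇒ H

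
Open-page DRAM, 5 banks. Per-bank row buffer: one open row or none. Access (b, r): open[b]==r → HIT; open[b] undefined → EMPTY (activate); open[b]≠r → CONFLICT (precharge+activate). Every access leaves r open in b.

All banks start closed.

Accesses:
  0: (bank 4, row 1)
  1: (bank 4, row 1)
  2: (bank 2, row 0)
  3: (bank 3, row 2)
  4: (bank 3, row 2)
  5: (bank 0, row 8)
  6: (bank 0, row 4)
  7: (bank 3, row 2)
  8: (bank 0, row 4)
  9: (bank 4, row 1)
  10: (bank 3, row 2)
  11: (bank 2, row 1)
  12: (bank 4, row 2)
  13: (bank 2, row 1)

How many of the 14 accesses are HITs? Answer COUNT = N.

step 0: bank4 None->1 [EMPTY]
step 1: bank4 1->1 [HIT]
step 2: bank2 None->0 [EMPTY]
step 3: bank3 None->2 [EMPTY]
step 4: bank3 2->2 [HIT]
step 5: bank0 None->8 [EMPTY]
step 6: bank0 8->4 [CONFLICT]
step 7: bank3 2->2 [HIT]
step 8: bank0 4->4 [HIT]
step 9: bank4 1->1 [HIT]
step 10: bank3 2->2 [HIT]
step 11: bank2 0->1 [CONFLICT]
step 12: bank4 1->2 [CONFLICT]
step 13: bank2 1->1 [HIT]

COUNT = 7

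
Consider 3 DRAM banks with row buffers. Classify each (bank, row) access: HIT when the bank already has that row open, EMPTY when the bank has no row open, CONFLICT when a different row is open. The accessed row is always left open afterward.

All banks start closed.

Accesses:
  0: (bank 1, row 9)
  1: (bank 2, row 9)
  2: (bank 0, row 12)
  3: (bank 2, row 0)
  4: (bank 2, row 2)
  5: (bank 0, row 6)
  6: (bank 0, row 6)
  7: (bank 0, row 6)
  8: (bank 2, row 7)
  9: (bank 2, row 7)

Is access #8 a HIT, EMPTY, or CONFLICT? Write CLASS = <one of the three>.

CLASS = CONFLICT

#0 (1,9) E
#1 (2,9) E
#2 (0,12) E
#3 (2,0) C  (was 9)
#4 (2,2) C  (was 0)
#5 (0,6) C  (was 12)
#6 (0,6) H  (was 6)
#7 (0,6) H  (was 6)
#8 (2,7) C  (was 2)
#9 (2,7) H  (was 7)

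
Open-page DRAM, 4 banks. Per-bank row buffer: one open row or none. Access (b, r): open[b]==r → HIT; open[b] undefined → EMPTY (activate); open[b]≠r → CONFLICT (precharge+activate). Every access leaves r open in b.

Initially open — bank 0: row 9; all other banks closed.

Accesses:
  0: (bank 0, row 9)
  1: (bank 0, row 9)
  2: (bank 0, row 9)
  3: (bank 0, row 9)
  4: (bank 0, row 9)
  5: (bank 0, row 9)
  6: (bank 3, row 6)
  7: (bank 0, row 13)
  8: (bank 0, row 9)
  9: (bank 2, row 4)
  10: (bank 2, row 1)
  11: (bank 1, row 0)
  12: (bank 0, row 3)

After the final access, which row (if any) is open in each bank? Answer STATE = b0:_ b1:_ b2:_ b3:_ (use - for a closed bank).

#0 (0,9) H  (was 9)
#1 (0,9) H  (was 9)
#2 (0,9) H  (was 9)
#3 (0,9) H  (was 9)
#4 (0,9) H  (was 9)
#5 (0,9) H  (was 9)
#6 (3,6) E
#7 (0,13) C  (was 9)
#8 (0,9) C  (was 13)
#9 (2,4) E
#10 (2,1) C  (was 4)
#11 (1,0) E
#12 (0,3) C  (was 9)

STATE = b0:3 b1:0 b2:1 b3:6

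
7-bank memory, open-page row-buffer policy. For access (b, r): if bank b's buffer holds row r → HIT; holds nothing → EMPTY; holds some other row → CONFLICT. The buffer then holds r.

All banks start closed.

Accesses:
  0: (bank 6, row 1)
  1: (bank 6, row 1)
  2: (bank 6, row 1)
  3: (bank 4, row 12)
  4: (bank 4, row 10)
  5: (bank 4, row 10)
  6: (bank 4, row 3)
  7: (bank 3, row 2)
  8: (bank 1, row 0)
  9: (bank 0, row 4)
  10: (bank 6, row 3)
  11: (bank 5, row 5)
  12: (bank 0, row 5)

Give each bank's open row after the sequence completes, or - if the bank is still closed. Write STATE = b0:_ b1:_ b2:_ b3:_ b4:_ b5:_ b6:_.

0: bank 6 row 1 — prev None → EMPTY
1: bank 6 row 1 — prev 1 → HIT
2: bank 6 row 1 — prev 1 → HIT
3: bank 4 row 12 — prev None → EMPTY
4: bank 4 row 10 — prev 12 → CONFLICT
5: bank 4 row 10 — prev 10 → HIT
6: bank 4 row 3 — prev 10 → CONFLICT
7: bank 3 row 2 — prev None → EMPTY
8: bank 1 row 0 — prev None → EMPTY
9: bank 0 row 4 — prev None → EMPTY
10: bank 6 row 3 — prev 1 → CONFLICT
11: bank 5 row 5 — prev None → EMPTY
12: bank 0 row 5 — prev 4 → CONFLICT

STATE = b0:5 b1:0 b2:- b3:2 b4:3 b5:5 b6:3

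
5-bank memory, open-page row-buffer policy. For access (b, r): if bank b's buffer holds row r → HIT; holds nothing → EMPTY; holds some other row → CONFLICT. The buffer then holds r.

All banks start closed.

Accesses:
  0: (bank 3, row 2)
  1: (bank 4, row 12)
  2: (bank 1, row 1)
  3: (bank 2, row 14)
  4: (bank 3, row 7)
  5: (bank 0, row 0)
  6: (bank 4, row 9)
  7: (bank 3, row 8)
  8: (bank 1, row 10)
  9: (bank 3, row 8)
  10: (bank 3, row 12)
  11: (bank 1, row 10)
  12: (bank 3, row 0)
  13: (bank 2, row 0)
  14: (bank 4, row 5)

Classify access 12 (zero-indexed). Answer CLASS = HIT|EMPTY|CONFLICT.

0: bank 3 row 2 — prev None → EMPTY
1: bank 4 row 12 — prev None → EMPTY
2: bank 1 row 1 — prev None → EMPTY
3: bank 2 row 14 — prev None → EMPTY
4: bank 3 row 7 — prev 2 → CONFLICT
5: bank 0 row 0 — prev None → EMPTY
6: bank 4 row 9 — prev 12 → CONFLICT
7: bank 3 row 8 — prev 7 → CONFLICT
8: bank 1 row 10 — prev 1 → CONFLICT
9: bank 3 row 8 — prev 8 → HIT
10: bank 3 row 12 — prev 8 → CONFLICT
11: bank 1 row 10 — prev 10 → HIT
12: bank 3 row 0 — prev 12 → CONFLICT
13: bank 2 row 0 — prev 14 → CONFLICT
14: bank 4 row 5 — prev 9 → CONFLICT

CLASS = CONFLICT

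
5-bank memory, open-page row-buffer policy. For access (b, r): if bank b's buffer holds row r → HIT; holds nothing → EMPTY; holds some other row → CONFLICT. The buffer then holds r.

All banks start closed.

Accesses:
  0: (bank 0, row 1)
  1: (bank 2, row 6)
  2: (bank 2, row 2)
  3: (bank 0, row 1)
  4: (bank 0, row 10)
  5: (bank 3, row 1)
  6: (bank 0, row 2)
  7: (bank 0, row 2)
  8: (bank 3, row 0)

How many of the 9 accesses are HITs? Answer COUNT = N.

step 0: bank0 None->1 [EMPTY]
step 1: bank2 None->6 [EMPTY]
step 2: bank2 6->2 [CONFLICT]
step 3: bank0 1->1 [HIT]
step 4: bank0 1->10 [CONFLICT]
step 5: bank3 None->1 [EMPTY]
step 6: bank0 10->2 [CONFLICT]
step 7: bank0 2->2 [HIT]
step 8: bank3 1->0 [CONFLICT]

COUNT = 2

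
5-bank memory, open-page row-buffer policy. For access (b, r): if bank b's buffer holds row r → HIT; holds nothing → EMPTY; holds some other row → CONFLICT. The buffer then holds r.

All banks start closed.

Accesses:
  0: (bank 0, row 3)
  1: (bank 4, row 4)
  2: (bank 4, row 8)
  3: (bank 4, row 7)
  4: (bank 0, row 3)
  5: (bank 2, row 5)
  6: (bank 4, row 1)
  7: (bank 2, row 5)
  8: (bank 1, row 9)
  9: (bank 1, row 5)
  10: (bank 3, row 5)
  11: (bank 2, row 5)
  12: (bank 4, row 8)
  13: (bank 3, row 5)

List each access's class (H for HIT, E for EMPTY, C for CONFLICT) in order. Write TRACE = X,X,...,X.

step 0: bank0 None->3 [EMPTY]
step 1: bank4 None->4 [EMPTY]
step 2: bank4 4->8 [CONFLICT]
step 3: bank4 8->7 [CONFLICT]
step 4: bank0 3->3 [HIT]
step 5: bank2 None->5 [EMPTY]
step 6: bank4 7->1 [CONFLICT]
step 7: bank2 5->5 [HIT]
step 8: bank1 None->9 [EMPTY]
step 9: bank1 9->5 [CONFLICT]
step 10: bank3 None->5 [EMPTY]
step 11: bank2 5->5 [HIT]
step 12: bank4 1->8 [CONFLICT]
step 13: bank3 5->5 [HIT]

TRACE = E,E,C,C,H,E,C,H,E,C,E,H,C,H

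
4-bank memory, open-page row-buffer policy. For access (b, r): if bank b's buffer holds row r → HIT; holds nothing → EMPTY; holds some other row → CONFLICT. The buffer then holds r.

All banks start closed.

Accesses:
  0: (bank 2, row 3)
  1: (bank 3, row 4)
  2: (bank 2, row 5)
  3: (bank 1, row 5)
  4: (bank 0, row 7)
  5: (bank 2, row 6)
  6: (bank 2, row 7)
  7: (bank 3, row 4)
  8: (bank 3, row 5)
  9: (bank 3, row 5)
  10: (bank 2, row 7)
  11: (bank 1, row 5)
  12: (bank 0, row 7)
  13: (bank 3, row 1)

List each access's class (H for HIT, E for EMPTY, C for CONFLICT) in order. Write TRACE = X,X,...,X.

  [0] b2 r3: no row ⇒ E
  [1] b3 r4: no row ⇒ E
  [2] b2 r5: had r3 ⇒ C
  [3] b1 r5: no row ⇒ E
  [4] b0 r7: no row ⇒ E
  [5] b2 r6: had r5 ⇒ C
  [6] b2 r7: had r6 ⇒ C
  [7] b3 r4: had r4 ⇒ H
  [8] b3 r5: had r4 ⇒ C
  [9] b3 r5: had r5 ⇒ H
  [10] b2 r7: had r7 ⇒ H
  [11] b1 r5: had r5 ⇒ H
  [12] b0 r7: had r7 ⇒ H
  [13] b3 r1: had r5 ⇒ C

TRACE = E,E,C,E,E,C,C,H,C,H,H,H,H,C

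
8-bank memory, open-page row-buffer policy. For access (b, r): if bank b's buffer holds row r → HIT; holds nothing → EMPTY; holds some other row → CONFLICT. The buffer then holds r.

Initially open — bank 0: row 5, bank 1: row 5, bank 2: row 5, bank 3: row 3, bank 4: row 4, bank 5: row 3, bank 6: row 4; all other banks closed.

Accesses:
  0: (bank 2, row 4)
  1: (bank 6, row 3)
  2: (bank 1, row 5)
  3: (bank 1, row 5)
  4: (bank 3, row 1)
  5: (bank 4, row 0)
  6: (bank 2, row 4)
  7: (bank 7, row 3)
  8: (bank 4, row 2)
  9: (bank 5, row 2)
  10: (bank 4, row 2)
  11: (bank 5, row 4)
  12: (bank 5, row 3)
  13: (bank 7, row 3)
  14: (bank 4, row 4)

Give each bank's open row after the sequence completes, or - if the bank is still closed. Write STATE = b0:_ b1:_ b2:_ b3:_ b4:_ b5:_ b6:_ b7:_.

#0 (2,4) C  (was 5)
#1 (6,3) C  (was 4)
#2 (1,5) H  (was 5)
#3 (1,5) H  (was 5)
#4 (3,1) C  (was 3)
#5 (4,0) C  (was 4)
#6 (2,4) H  (was 4)
#7 (7,3) E
#8 (4,2) C  (was 0)
#9 (5,2) C  (was 3)
#10 (4,2) H  (was 2)
#11 (5,4) C  (was 2)
#12 (5,3) C  (was 4)
#13 (7,3) H  (was 3)
#14 (4,4) C  (was 2)

STATE = b0:5 b1:5 b2:4 b3:1 b4:4 b5:3 b6:3 b7:3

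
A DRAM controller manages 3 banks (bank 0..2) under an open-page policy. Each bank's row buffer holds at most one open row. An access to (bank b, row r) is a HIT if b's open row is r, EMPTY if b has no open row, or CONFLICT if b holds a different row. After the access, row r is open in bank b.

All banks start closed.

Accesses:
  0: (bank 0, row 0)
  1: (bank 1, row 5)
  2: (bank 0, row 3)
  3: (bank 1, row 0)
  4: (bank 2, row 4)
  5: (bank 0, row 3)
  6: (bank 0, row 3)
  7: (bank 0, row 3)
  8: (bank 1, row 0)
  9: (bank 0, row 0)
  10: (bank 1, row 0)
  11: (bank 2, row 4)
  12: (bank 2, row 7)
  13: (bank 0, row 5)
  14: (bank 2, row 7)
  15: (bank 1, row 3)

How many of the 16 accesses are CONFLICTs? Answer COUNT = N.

0: bank 0 row 0 — prev None → EMPTY
1: bank 1 row 5 — prev None → EMPTY
2: bank 0 row 3 — prev 0 → CONFLICT
3: bank 1 row 0 — prev 5 → CONFLICT
4: bank 2 row 4 — prev None → EMPTY
5: bank 0 row 3 — prev 3 → HIT
6: bank 0 row 3 — prev 3 → HIT
7: bank 0 row 3 — prev 3 → HIT
8: bank 1 row 0 — prev 0 → HIT
9: bank 0 row 0 — prev 3 → CONFLICT
10: bank 1 row 0 — prev 0 → HIT
11: bank 2 row 4 — prev 4 → HIT
12: bank 2 row 7 — prev 4 → CONFLICT
13: bank 0 row 5 — prev 0 → CONFLICT
14: bank 2 row 7 — prev 7 → HIT
15: bank 1 row 3 — prev 0 → CONFLICT

COUNT = 6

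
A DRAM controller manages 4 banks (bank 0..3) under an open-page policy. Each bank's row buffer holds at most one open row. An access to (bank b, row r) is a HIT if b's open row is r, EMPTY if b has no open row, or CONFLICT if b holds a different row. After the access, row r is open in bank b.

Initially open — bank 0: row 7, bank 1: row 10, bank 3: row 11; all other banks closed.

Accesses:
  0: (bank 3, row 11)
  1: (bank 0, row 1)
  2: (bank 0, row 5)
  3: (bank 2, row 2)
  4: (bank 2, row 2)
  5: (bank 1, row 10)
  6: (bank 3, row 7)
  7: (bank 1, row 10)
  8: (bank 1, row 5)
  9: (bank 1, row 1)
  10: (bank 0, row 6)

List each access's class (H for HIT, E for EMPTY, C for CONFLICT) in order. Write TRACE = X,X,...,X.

TRACE = H,C,C,E,H,H,C,H,C,C,C

#0 (3,11) H  (was 11)
#1 (0,1) C  (was 7)
#2 (0,5) C  (was 1)
#3 (2,2) E
#4 (2,2) H  (was 2)
#5 (1,10) H  (was 10)
#6 (3,7) C  (was 11)
#7 (1,10) H  (was 10)
#8 (1,5) C  (was 10)
#9 (1,1) C  (was 5)
#10 (0,6) C  (was 5)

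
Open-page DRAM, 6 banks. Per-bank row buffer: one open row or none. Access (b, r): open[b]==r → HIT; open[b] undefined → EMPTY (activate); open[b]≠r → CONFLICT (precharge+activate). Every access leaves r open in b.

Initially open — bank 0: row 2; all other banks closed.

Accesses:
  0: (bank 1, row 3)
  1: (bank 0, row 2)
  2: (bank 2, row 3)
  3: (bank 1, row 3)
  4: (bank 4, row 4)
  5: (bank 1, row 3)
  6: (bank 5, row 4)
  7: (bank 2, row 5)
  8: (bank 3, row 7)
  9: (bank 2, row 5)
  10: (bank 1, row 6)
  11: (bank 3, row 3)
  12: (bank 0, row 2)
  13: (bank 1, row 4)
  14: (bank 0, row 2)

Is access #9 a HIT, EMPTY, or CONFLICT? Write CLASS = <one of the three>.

CLASS = HIT

#0 (1,3) E
#1 (0,2) H  (was 2)
#2 (2,3) E
#3 (1,3) H  (was 3)
#4 (4,4) E
#5 (1,3) H  (was 3)
#6 (5,4) E
#7 (2,5) C  (was 3)
#8 (3,7) E
#9 (2,5) H  (was 5)
#10 (1,6) C  (was 3)
#11 (3,3) C  (was 7)
#12 (0,2) H  (was 2)
#13 (1,4) C  (was 6)
#14 (0,2) H  (was 2)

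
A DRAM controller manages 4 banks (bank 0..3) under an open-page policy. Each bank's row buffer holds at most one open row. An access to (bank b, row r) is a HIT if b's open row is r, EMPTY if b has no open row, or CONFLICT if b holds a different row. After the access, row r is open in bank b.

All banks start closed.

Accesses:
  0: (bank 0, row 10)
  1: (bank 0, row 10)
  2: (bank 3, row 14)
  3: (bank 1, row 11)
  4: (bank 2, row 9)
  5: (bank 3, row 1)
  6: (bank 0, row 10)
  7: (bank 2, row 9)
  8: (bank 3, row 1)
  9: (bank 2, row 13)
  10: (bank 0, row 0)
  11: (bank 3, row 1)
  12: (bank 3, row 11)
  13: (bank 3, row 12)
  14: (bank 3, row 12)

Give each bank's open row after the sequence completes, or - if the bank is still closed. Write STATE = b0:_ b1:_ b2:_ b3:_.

STATE = b0:0 b1:11 b2:13 b3:12

step 0: bank0 None->10 [EMPTY]
step 1: bank0 10->10 [HIT]
step 2: bank3 None->14 [EMPTY]
step 3: bank1 None->11 [EMPTY]
step 4: bank2 None->9 [EMPTY]
step 5: bank3 14->1 [CONFLICT]
step 6: bank0 10->10 [HIT]
step 7: bank2 9->9 [HIT]
step 8: bank3 1->1 [HIT]
step 9: bank2 9->13 [CONFLICT]
step 10: bank0 10->0 [CONFLICT]
step 11: bank3 1->1 [HIT]
step 12: bank3 1->11 [CONFLICT]
step 13: bank3 11->12 [CONFLICT]
step 14: bank3 12->12 [HIT]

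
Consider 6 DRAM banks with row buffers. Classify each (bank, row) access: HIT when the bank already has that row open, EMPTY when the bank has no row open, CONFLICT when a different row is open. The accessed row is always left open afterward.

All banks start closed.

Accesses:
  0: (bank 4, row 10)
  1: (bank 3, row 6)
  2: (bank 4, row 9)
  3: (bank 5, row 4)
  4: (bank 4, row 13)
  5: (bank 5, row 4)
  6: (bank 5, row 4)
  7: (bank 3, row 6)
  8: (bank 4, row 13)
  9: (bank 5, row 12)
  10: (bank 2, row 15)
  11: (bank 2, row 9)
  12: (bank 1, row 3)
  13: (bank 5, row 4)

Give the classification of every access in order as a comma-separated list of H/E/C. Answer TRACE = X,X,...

TRACE = E,E,C,E,C,H,H,H,H,C,E,C,E,C

#0 (4,10) E
#1 (3,6) E
#2 (4,9) C  (was 10)
#3 (5,4) E
#4 (4,13) C  (was 9)
#5 (5,4) H  (was 4)
#6 (5,4) H  (was 4)
#7 (3,6) H  (was 6)
#8 (4,13) H  (was 13)
#9 (5,12) C  (was 4)
#10 (2,15) E
#11 (2,9) C  (was 15)
#12 (1,3) E
#13 (5,4) C  (was 12)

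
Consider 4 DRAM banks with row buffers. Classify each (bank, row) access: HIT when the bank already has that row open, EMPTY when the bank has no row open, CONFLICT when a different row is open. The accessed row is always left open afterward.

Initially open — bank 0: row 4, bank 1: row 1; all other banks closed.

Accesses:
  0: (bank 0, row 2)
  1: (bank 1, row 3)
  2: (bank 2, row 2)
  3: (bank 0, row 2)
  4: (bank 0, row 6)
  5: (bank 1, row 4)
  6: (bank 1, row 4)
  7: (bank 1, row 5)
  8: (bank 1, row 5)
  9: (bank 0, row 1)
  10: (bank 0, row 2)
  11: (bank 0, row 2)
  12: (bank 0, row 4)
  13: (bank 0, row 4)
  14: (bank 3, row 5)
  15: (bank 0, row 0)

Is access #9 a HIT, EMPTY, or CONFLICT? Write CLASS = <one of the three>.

CLASS = CONFLICT

#0 (0,2) C  (was 4)
#1 (1,3) C  (was 1)
#2 (2,2) E
#3 (0,2) H  (was 2)
#4 (0,6) C  (was 2)
#5 (1,4) C  (was 3)
#6 (1,4) H  (was 4)
#7 (1,5) C  (was 4)
#8 (1,5) H  (was 5)
#9 (0,1) C  (was 6)
#10 (0,2) C  (was 1)
#11 (0,2) H  (was 2)
#12 (0,4) C  (was 2)
#13 (0,4) H  (was 4)
#14 (3,5) E
#15 (0,0) C  (was 4)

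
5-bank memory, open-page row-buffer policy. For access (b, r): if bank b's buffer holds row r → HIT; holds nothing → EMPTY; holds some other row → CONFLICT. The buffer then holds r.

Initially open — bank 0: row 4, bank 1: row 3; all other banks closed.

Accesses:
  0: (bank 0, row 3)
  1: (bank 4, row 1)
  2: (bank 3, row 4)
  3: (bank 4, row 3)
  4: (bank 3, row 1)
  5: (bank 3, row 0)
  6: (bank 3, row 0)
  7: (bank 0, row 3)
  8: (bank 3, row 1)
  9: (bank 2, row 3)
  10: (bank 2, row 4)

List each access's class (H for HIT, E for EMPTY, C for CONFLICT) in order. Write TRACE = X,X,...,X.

0: bank 0 row 3 — prev 4 → CONFLICT
1: bank 4 row 1 — prev None → EMPTY
2: bank 3 row 4 — prev None → EMPTY
3: bank 4 row 3 — prev 1 → CONFLICT
4: bank 3 row 1 — prev 4 → CONFLICT
5: bank 3 row 0 — prev 1 → CONFLICT
6: bank 3 row 0 — prev 0 → HIT
7: bank 0 row 3 — prev 3 → HIT
8: bank 3 row 1 — prev 0 → CONFLICT
9: bank 2 row 3 — prev None → EMPTY
10: bank 2 row 4 — prev 3 → CONFLICT

TRACE = C,E,E,C,C,C,H,H,C,E,C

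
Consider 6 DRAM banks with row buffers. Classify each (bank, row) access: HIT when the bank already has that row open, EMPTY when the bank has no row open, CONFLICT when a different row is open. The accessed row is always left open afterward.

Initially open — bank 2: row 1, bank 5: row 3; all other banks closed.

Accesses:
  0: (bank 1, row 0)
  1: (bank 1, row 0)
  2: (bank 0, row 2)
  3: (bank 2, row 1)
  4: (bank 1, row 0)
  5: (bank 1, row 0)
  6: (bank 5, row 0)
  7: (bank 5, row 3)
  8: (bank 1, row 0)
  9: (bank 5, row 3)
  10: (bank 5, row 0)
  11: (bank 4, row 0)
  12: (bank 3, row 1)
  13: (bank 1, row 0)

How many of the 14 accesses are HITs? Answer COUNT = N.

COUNT = 7

#0 (1,0) E
#1 (1,0) H  (was 0)
#2 (0,2) E
#3 (2,1) H  (was 1)
#4 (1,0) H  (was 0)
#5 (1,0) H  (was 0)
#6 (5,0) C  (was 3)
#7 (5,3) C  (was 0)
#8 (1,0) H  (was 0)
#9 (5,3) H  (was 3)
#10 (5,0) C  (was 3)
#11 (4,0) E
#12 (3,1) E
#13 (1,0) H  (was 0)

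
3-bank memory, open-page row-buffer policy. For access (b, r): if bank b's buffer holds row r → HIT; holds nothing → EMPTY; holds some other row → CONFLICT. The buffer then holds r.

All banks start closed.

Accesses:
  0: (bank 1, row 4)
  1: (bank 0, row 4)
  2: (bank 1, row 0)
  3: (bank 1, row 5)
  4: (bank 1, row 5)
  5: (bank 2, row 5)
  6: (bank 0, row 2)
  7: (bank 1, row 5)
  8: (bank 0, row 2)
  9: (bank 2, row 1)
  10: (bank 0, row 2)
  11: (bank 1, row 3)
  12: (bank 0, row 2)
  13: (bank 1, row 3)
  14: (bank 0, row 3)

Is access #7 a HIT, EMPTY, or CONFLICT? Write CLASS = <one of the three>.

CLASS = HIT

0: bank 1 row 4 — prev None → EMPTY
1: bank 0 row 4 — prev None → EMPTY
2: bank 1 row 0 — prev 4 → CONFLICT
3: bank 1 row 5 — prev 0 → CONFLICT
4: bank 1 row 5 — prev 5 → HIT
5: bank 2 row 5 — prev None → EMPTY
6: bank 0 row 2 — prev 4 → CONFLICT
7: bank 1 row 5 — prev 5 → HIT
8: bank 0 row 2 — prev 2 → HIT
9: bank 2 row 1 — prev 5 → CONFLICT
10: bank 0 row 2 — prev 2 → HIT
11: bank 1 row 3 — prev 5 → CONFLICT
12: bank 0 row 2 — prev 2 → HIT
13: bank 1 row 3 — prev 3 → HIT
14: bank 0 row 3 — prev 2 → CONFLICT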